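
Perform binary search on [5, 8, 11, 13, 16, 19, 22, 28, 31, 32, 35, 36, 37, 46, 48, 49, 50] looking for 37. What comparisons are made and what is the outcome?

Binary search for 37 in [5, 8, 11, 13, 16, 19, 22, 28, 31, 32, 35, 36, 37, 46, 48, 49, 50]:

lo=0, hi=16, mid=8, arr[mid]=31 -> 31 < 37, search right half
lo=9, hi=16, mid=12, arr[mid]=37 -> Found target at index 12!

Binary search finds 37 at index 12 after 2 comparisons. The search repeatedly halves the search space by comparing with the middle element.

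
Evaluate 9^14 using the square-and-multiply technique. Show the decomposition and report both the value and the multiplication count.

Computing 9^14 by squaring (build up from 9^1; each line after the first costs one multiplication):

9^1 = 9
9^2 = (9^1)^2 = 9^2 = 81
9^3 = 9 * 9^2 = 9 * 81 = 729
9^6 = (9^3)^2 = 729^2 = 531441
9^7 = 9 * 9^6 = 9 * 531441 = 4782969
9^14 = (9^7)^2 = 4782969^2 = 22876792454961

Result: 22876792454961
Multiplications needed: 5 (5 lines after 9^1)

9^14 = 22876792454961. Using exponentiation by squaring, this requires 5 multiplications. The key idea: if the exponent is even, square the half-power; if odd, multiply by the base once.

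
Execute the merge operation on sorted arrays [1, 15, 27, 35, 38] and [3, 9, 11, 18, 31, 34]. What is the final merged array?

Merging process:

Compare 1 vs 3: take 1 from left. Merged: [1]
Compare 15 vs 3: take 3 from right. Merged: [1, 3]
Compare 15 vs 9: take 9 from right. Merged: [1, 3, 9]
Compare 15 vs 11: take 11 from right. Merged: [1, 3, 9, 11]
Compare 15 vs 18: take 15 from left. Merged: [1, 3, 9, 11, 15]
Compare 27 vs 18: take 18 from right. Merged: [1, 3, 9, 11, 15, 18]
Compare 27 vs 31: take 27 from left. Merged: [1, 3, 9, 11, 15, 18, 27]
Compare 35 vs 31: take 31 from right. Merged: [1, 3, 9, 11, 15, 18, 27, 31]
Compare 35 vs 34: take 34 from right. Merged: [1, 3, 9, 11, 15, 18, 27, 31, 34]
Append remaining from left: [35, 38]. Merged: [1, 3, 9, 11, 15, 18, 27, 31, 34, 35, 38]

Final merged array: [1, 3, 9, 11, 15, 18, 27, 31, 34, 35, 38]
Total comparisons: 9

The merged array is [1, 3, 9, 11, 15, 18, 27, 31, 34, 35, 38], requiring 9 comparisons. The merge step runs in O(n) time where n is the total number of elements.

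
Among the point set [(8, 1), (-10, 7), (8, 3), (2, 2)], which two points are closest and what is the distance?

Computing all pairwise distances among 4 points:

d((8, 1), (-10, 7)) = 18.9737
d((8, 1), (8, 3)) = 2.0 <-- minimum
d((8, 1), (2, 2)) = 6.0828
d((-10, 7), (8, 3)) = 18.4391
d((-10, 7), (2, 2)) = 13.0
d((8, 3), (2, 2)) = 6.0828

Closest pair: (8, 1) and (8, 3) with distance 2.0

The closest pair is (8, 1) and (8, 3) with Euclidean distance 2.0. For 4 points, brute-force pairwise comparison is shown above. For large n, the divide-and-conquer algorithm (sort by x, recurse on halves, check the dividing strip) achieves O(n log n).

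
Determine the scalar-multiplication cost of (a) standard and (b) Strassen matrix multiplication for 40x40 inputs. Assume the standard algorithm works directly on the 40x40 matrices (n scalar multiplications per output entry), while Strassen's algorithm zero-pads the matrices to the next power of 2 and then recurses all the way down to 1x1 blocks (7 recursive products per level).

Matrix multiplication for 40x40 matrices:

Strassen's algorithm requires power-of-2 dimensions. Pad 40x40 to 64x64 (next power of 2).

Standard algorithm: 40^3 = 64000 multiplications
Strassen's algorithm: 7^(log2(64)) = 7^6 = 117649 multiplications
Difference: 64000 - 117649 = -53649 (Strassen uses MORE here due to padding overhead — for small or just-over-power-of-2 n, padding can outweigh the per-level savings)

Standard: 64000 multiplications (40^3). Strassen: 117649 multiplications (7^6, after padding to 64x64). Strassen reduces 8 recursive multiplications to 7 at each level.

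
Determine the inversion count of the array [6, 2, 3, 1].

Finding inversions in [6, 2, 3, 1]:

(0, 1): arr[0]=6 > arr[1]=2
(0, 2): arr[0]=6 > arr[2]=3
(0, 3): arr[0]=6 > arr[3]=1
(1, 3): arr[1]=2 > arr[3]=1
(2, 3): arr[2]=3 > arr[3]=1

Total inversions: 5

The array has 5 inversion(s): (0,1), (0,2), (0,3), (1,3), (2,3). Each pair (i,j) satisfies i < j and arr[i] > arr[j].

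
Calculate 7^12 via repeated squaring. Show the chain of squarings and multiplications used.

Computing 7^12 by squaring (build up from 7^1; each line after the first costs one multiplication):

7^1 = 7
7^2 = (7^1)^2 = 7^2 = 49
7^3 = 7 * 7^2 = 7 * 49 = 343
7^6 = (7^3)^2 = 343^2 = 117649
7^12 = (7^6)^2 = 117649^2 = 13841287201

Result: 13841287201
Multiplications needed: 4 (4 lines after 7^1)

7^12 = 13841287201. Using exponentiation by squaring, this requires 4 multiplications. The key idea: if the exponent is even, square the half-power; if odd, multiply by the base once.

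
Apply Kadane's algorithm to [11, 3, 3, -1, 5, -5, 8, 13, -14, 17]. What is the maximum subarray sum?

Using Kadane's algorithm on [11, 3, 3, -1, 5, -5, 8, 13, -14, 17]:

Scanning through the array:
Position 1 (value 3): max_ending_here = 14, max_so_far = 14
Position 2 (value 3): max_ending_here = 17, max_so_far = 17
Position 3 (value -1): max_ending_here = 16, max_so_far = 17
Position 4 (value 5): max_ending_here = 21, max_so_far = 21
Position 5 (value -5): max_ending_here = 16, max_so_far = 21
Position 6 (value 8): max_ending_here = 24, max_so_far = 24
Position 7 (value 13): max_ending_here = 37, max_so_far = 37
Position 8 (value -14): max_ending_here = 23, max_so_far = 37
Position 9 (value 17): max_ending_here = 40, max_so_far = 40

Maximum subarray: [11, 3, 3, -1, 5, -5, 8, 13, -14, 17]
Maximum sum: 40

The maximum subarray is [11, 3, 3, -1, 5, -5, 8, 13, -14, 17] with sum 40. This subarray runs from index 0 to index 9.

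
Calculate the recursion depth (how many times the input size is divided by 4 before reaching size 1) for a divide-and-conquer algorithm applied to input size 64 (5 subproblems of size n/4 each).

For divide and conquer with division factor 4:

Problem sizes at each level:
Level 0: 64
Level 1: 16
Level 2: 4
Level 3: 1

The root is level 0 and the size-1 base case is level 3 (the tree spans levels 0 through 3, i.e. 4 levels counting the root), so the depth is the number of divisions: log_4(64) = 3

The recursion tree depth is log_4(64) = 3. At each level, the problem size is divided by 4, so it takes 3 divisions to reduce to a base case of size 1. The algorithm makes 5 recursive calls at each level.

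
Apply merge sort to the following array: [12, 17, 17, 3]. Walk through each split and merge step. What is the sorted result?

Merge sort trace:

Split: [12, 17, 17, 3] -> [12, 17] and [17, 3]
  Split: [12, 17] -> [12] and [17]
  Merge: [12] + [17] -> [12, 17]
  Split: [17, 3] -> [17] and [3]
  Merge: [17] + [3] -> [3, 17]
Merge: [12, 17] + [3, 17] -> [3, 12, 17, 17]

Final sorted array: [3, 12, 17, 17]

The merge sort proceeds by recursively splitting the array and merging sorted halves.
After all merges, the sorted array is [3, 12, 17, 17].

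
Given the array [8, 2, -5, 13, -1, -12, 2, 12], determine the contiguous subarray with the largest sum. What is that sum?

Using Kadane's algorithm on [8, 2, -5, 13, -1, -12, 2, 12]:

Scanning through the array:
Position 1 (value 2): max_ending_here = 10, max_so_far = 10
Position 2 (value -5): max_ending_here = 5, max_so_far = 10
Position 3 (value 13): max_ending_here = 18, max_so_far = 18
Position 4 (value -1): max_ending_here = 17, max_so_far = 18
Position 5 (value -12): max_ending_here = 5, max_so_far = 18
Position 6 (value 2): max_ending_here = 7, max_so_far = 18
Position 7 (value 12): max_ending_here = 19, max_so_far = 19

Maximum subarray: [8, 2, -5, 13, -1, -12, 2, 12]
Maximum sum: 19

The maximum subarray is [8, 2, -5, 13, -1, -12, 2, 12] with sum 19. This subarray runs from index 0 to index 7.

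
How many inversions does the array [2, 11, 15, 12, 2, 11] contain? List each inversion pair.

Finding inversions in [2, 11, 15, 12, 2, 11]:

(1, 4): arr[1]=11 > arr[4]=2
(2, 3): arr[2]=15 > arr[3]=12
(2, 4): arr[2]=15 > arr[4]=2
(2, 5): arr[2]=15 > arr[5]=11
(3, 4): arr[3]=12 > arr[4]=2
(3, 5): arr[3]=12 > arr[5]=11

Total inversions: 6

The array has 6 inversion(s): (1,4), (2,3), (2,4), (2,5), (3,4), (3,5). Each pair (i,j) satisfies i < j and arr[i] > arr[j].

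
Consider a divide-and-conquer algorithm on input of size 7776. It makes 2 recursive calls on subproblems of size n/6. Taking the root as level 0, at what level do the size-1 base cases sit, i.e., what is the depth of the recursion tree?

For divide and conquer with division factor 6:

Problem sizes at each level:
Level 0: 7776
Level 1: 1296
Level 2: 216
Level 3: 36
Level 4: 6
Level 5: 1

The root is level 0 and the size-1 base case is level 5 (the tree spans levels 0 through 5, i.e. 6 levels counting the root), so the depth is the number of divisions: log_6(7776) = 5

The recursion tree depth is log_6(7776) = 5. At each level, the problem size is divided by 6, so it takes 5 divisions to reduce to a base case of size 1. The algorithm makes 2 recursive calls at each level.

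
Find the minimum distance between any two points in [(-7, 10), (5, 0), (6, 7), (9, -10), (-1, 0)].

Computing all pairwise distances among 5 points:

d((-7, 10), (5, 0)) = 15.6205
d((-7, 10), (6, 7)) = 13.3417
d((-7, 10), (9, -10)) = 25.6125
d((-7, 10), (-1, 0)) = 11.6619
d((5, 0), (6, 7)) = 7.0711
d((5, 0), (9, -10)) = 10.7703
d((5, 0), (-1, 0)) = 6.0 <-- minimum
d((6, 7), (9, -10)) = 17.2627
d((6, 7), (-1, 0)) = 9.8995
d((9, -10), (-1, 0)) = 14.1421

Closest pair: (5, 0) and (-1, 0) with distance 6.0

The closest pair is (5, 0) and (-1, 0) with Euclidean distance 6.0. For 5 points, brute-force pairwise comparison is shown above. For large n, the divide-and-conquer algorithm (sort by x, recurse on halves, check the dividing strip) achieves O(n log n).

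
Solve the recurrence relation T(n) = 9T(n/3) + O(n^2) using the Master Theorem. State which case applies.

Master Theorem for T(n) = 9T(n/3) + O(n^2):

a = 9, b = 3, c = 2
log_b(a) = log_3(9) = 2.0000

Case 2: c = 2 = log_3(9) = 2.0000
T(n) = O(n^2 log n) = O(n^2 log n)

For T(n) = 9T(n/3) + O(n^2): log_3(9) = 2.0000. This is Case 2 of the Master Theorem (c = log_b(a), equal work at all levels), giving O(n^2 log n).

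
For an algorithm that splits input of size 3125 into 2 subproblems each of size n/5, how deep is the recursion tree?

For divide and conquer with division factor 5:

Problem sizes at each level:
Level 0: 3125
Level 1: 625
Level 2: 125
Level 3: 25
Level 4: 5
Level 5: 1

The root is level 0 and the size-1 base case is level 5 (the tree spans levels 0 through 5, i.e. 6 levels counting the root), so the depth is the number of divisions: log_5(3125) = 5

The recursion tree depth is log_5(3125) = 5. At each level, the problem size is divided by 5, so it takes 5 divisions to reduce to a base case of size 1. The algorithm makes 2 recursive calls at each level.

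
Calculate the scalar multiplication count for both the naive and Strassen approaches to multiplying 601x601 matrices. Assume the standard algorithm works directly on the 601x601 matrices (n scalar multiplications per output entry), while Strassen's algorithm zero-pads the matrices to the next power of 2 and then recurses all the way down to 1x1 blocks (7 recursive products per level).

Matrix multiplication for 601x601 matrices:

Strassen's algorithm requires power-of-2 dimensions. Pad 601x601 to 1024x1024 (next power of 2).

Standard algorithm: 601^3 = 217081801 multiplications
Strassen's algorithm: 7^(log2(1024)) = 7^10 = 282475249 multiplications
Difference: 217081801 - 282475249 = -65393448 (Strassen uses MORE here due to padding overhead — for small or just-over-power-of-2 n, padding can outweigh the per-level savings)

Standard: 217081801 multiplications (601^3). Strassen: 282475249 multiplications (7^10, after padding to 1024x1024). Strassen reduces 8 recursive multiplications to 7 at each level.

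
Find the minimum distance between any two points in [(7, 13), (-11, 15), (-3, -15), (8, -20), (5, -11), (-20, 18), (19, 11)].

Computing all pairwise distances among 7 points:

d((7, 13), (-11, 15)) = 18.1108
d((7, 13), (-3, -15)) = 29.7321
d((7, 13), (8, -20)) = 33.0151
d((7, 13), (5, -11)) = 24.0832
d((7, 13), (-20, 18)) = 27.4591
d((7, 13), (19, 11)) = 12.1655
d((-11, 15), (-3, -15)) = 31.0483
d((-11, 15), (8, -20)) = 39.8246
d((-11, 15), (5, -11)) = 30.5287
d((-11, 15), (-20, 18)) = 9.4868
d((-11, 15), (19, 11)) = 30.2655
d((-3, -15), (8, -20)) = 12.083
d((-3, -15), (5, -11)) = 8.9443 <-- minimum
d((-3, -15), (-20, 18)) = 37.1214
d((-3, -15), (19, 11)) = 34.0588
d((8, -20), (5, -11)) = 9.4868
d((8, -20), (-20, 18)) = 47.2017
d((8, -20), (19, 11)) = 32.8938
d((5, -11), (-20, 18)) = 38.2884
d((5, -11), (19, 11)) = 26.0768
d((-20, 18), (19, 11)) = 39.6232

Closest pair: (-3, -15) and (5, -11) with distance 8.9443

The closest pair is (-3, -15) and (5, -11) with Euclidean distance 8.9443. For 7 points, brute-force pairwise comparison is shown above. For large n, the divide-and-conquer algorithm (sort by x, recurse on halves, check the dividing strip) achieves O(n log n).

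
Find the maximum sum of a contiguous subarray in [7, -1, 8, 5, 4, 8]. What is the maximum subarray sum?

Using Kadane's algorithm on [7, -1, 8, 5, 4, 8]:

Scanning through the array:
Position 1 (value -1): max_ending_here = 6, max_so_far = 7
Position 2 (value 8): max_ending_here = 14, max_so_far = 14
Position 3 (value 5): max_ending_here = 19, max_so_far = 19
Position 4 (value 4): max_ending_here = 23, max_so_far = 23
Position 5 (value 8): max_ending_here = 31, max_so_far = 31

Maximum subarray: [7, -1, 8, 5, 4, 8]
Maximum sum: 31

The maximum subarray is [7, -1, 8, 5, 4, 8] with sum 31. This subarray runs from index 0 to index 5.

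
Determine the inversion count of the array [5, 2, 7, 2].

Finding inversions in [5, 2, 7, 2]:

(0, 1): arr[0]=5 > arr[1]=2
(0, 3): arr[0]=5 > arr[3]=2
(2, 3): arr[2]=7 > arr[3]=2

Total inversions: 3

The array has 3 inversion(s): (0,1), (0,3), (2,3). Each pair (i,j) satisfies i < j and arr[i] > arr[j].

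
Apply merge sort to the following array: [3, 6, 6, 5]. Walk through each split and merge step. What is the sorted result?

Merge sort trace:

Split: [3, 6, 6, 5] -> [3, 6] and [6, 5]
  Split: [3, 6] -> [3] and [6]
  Merge: [3] + [6] -> [3, 6]
  Split: [6, 5] -> [6] and [5]
  Merge: [6] + [5] -> [5, 6]
Merge: [3, 6] + [5, 6] -> [3, 5, 6, 6]

Final sorted array: [3, 5, 6, 6]

The merge sort proceeds by recursively splitting the array and merging sorted halves.
After all merges, the sorted array is [3, 5, 6, 6].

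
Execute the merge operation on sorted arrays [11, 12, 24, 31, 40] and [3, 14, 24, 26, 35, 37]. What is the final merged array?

Merging process:

Compare 11 vs 3: take 3 from right. Merged: [3]
Compare 11 vs 14: take 11 from left. Merged: [3, 11]
Compare 12 vs 14: take 12 from left. Merged: [3, 11, 12]
Compare 24 vs 14: take 14 from right. Merged: [3, 11, 12, 14]
Compare 24 vs 24: take 24 from left. Merged: [3, 11, 12, 14, 24]
Compare 31 vs 24: take 24 from right. Merged: [3, 11, 12, 14, 24, 24]
Compare 31 vs 26: take 26 from right. Merged: [3, 11, 12, 14, 24, 24, 26]
Compare 31 vs 35: take 31 from left. Merged: [3, 11, 12, 14, 24, 24, 26, 31]
Compare 40 vs 35: take 35 from right. Merged: [3, 11, 12, 14, 24, 24, 26, 31, 35]
Compare 40 vs 37: take 37 from right. Merged: [3, 11, 12, 14, 24, 24, 26, 31, 35, 37]
Append remaining from left: [40]. Merged: [3, 11, 12, 14, 24, 24, 26, 31, 35, 37, 40]

Final merged array: [3, 11, 12, 14, 24, 24, 26, 31, 35, 37, 40]
Total comparisons: 10

The merged array is [3, 11, 12, 14, 24, 24, 26, 31, 35, 37, 40], requiring 10 comparisons. The merge step runs in O(n) time where n is the total number of elements.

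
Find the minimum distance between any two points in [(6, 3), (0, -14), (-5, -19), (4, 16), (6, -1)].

Computing all pairwise distances among 5 points:

d((6, 3), (0, -14)) = 18.0278
d((6, 3), (-5, -19)) = 24.5967
d((6, 3), (4, 16)) = 13.1529
d((6, 3), (6, -1)) = 4.0 <-- minimum
d((0, -14), (-5, -19)) = 7.0711
d((0, -14), (4, 16)) = 30.2655
d((0, -14), (6, -1)) = 14.3178
d((-5, -19), (4, 16)) = 36.1386
d((-5, -19), (6, -1)) = 21.095
d((4, 16), (6, -1)) = 17.1172

Closest pair: (6, 3) and (6, -1) with distance 4.0

The closest pair is (6, 3) and (6, -1) with Euclidean distance 4.0. For 5 points, brute-force pairwise comparison is shown above. For large n, the divide-and-conquer algorithm (sort by x, recurse on halves, check the dividing strip) achieves O(n log n).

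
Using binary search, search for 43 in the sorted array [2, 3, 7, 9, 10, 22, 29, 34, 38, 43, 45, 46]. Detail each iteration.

Binary search for 43 in [2, 3, 7, 9, 10, 22, 29, 34, 38, 43, 45, 46]:

lo=0, hi=11, mid=5, arr[mid]=22 -> 22 < 43, search right half
lo=6, hi=11, mid=8, arr[mid]=38 -> 38 < 43, search right half
lo=9, hi=11, mid=10, arr[mid]=45 -> 45 > 43, search left half
lo=9, hi=9, mid=9, arr[mid]=43 -> Found target at index 9!

Binary search finds 43 at index 9 after 4 comparisons. The search repeatedly halves the search space by comparing with the middle element.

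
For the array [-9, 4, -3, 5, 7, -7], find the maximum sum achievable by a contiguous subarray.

Using Kadane's algorithm on [-9, 4, -3, 5, 7, -7]:

Scanning through the array:
Position 1 (value 4): max_ending_here = 4, max_so_far = 4
Position 2 (value -3): max_ending_here = 1, max_so_far = 4
Position 3 (value 5): max_ending_here = 6, max_so_far = 6
Position 4 (value 7): max_ending_here = 13, max_so_far = 13
Position 5 (value -7): max_ending_here = 6, max_so_far = 13

Maximum subarray: [4, -3, 5, 7]
Maximum sum: 13

The maximum subarray is [4, -3, 5, 7] with sum 13. This subarray runs from index 1 to index 4.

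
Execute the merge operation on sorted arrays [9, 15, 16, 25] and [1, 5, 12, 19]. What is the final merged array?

Merging process:

Compare 9 vs 1: take 1 from right. Merged: [1]
Compare 9 vs 5: take 5 from right. Merged: [1, 5]
Compare 9 vs 12: take 9 from left. Merged: [1, 5, 9]
Compare 15 vs 12: take 12 from right. Merged: [1, 5, 9, 12]
Compare 15 vs 19: take 15 from left. Merged: [1, 5, 9, 12, 15]
Compare 16 vs 19: take 16 from left. Merged: [1, 5, 9, 12, 15, 16]
Compare 25 vs 19: take 19 from right. Merged: [1, 5, 9, 12, 15, 16, 19]
Append remaining from left: [25]. Merged: [1, 5, 9, 12, 15, 16, 19, 25]

Final merged array: [1, 5, 9, 12, 15, 16, 19, 25]
Total comparisons: 7

The merged array is [1, 5, 9, 12, 15, 16, 19, 25], requiring 7 comparisons. The merge step runs in O(n) time where n is the total number of elements.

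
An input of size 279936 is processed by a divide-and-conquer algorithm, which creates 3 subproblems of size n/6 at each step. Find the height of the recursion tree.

For divide and conquer with division factor 6:

Problem sizes at each level:
Level 0: 279936
Level 1: 46656
Level 2: 7776
Level 3: 1296
Level 4: 216
Level 5: 36
Level 6: 6
Level 7: 1

The root is level 0 and the size-1 base case is level 7 (the tree spans levels 0 through 7, i.e. 8 levels counting the root), so the depth is the number of divisions: log_6(279936) = 7

The recursion tree depth is log_6(279936) = 7. At each level, the problem size is divided by 6, so it takes 7 divisions to reduce to a base case of size 1. The algorithm makes 3 recursive calls at each level.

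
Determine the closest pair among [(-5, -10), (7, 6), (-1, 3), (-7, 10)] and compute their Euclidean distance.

Computing all pairwise distances among 4 points:

d((-5, -10), (7, 6)) = 20.0
d((-5, -10), (-1, 3)) = 13.6015
d((-5, -10), (-7, 10)) = 20.0998
d((7, 6), (-1, 3)) = 8.544 <-- minimum
d((7, 6), (-7, 10)) = 14.5602
d((-1, 3), (-7, 10)) = 9.2195

Closest pair: (7, 6) and (-1, 3) with distance 8.544

The closest pair is (7, 6) and (-1, 3) with Euclidean distance 8.544. For 4 points, brute-force pairwise comparison is shown above. For large n, the divide-and-conquer algorithm (sort by x, recurse on halves, check the dividing strip) achieves O(n log n).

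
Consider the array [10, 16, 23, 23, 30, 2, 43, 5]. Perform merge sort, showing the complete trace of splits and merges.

Merge sort trace:

Split: [10, 16, 23, 23, 30, 2, 43, 5] -> [10, 16, 23, 23] and [30, 2, 43, 5]
  Split: [10, 16, 23, 23] -> [10, 16] and [23, 23]
    Split: [10, 16] -> [10] and [16]
    Merge: [10] + [16] -> [10, 16]
    Split: [23, 23] -> [23] and [23]
    Merge: [23] + [23] -> [23, 23]
  Merge: [10, 16] + [23, 23] -> [10, 16, 23, 23]
  Split: [30, 2, 43, 5] -> [30, 2] and [43, 5]
    Split: [30, 2] -> [30] and [2]
    Merge: [30] + [2] -> [2, 30]
    Split: [43, 5] -> [43] and [5]
    Merge: [43] + [5] -> [5, 43]
  Merge: [2, 30] + [5, 43] -> [2, 5, 30, 43]
Merge: [10, 16, 23, 23] + [2, 5, 30, 43] -> [2, 5, 10, 16, 23, 23, 30, 43]

Final sorted array: [2, 5, 10, 16, 23, 23, 30, 43]

The merge sort proceeds by recursively splitting the array and merging sorted halves.
After all merges, the sorted array is [2, 5, 10, 16, 23, 23, 30, 43].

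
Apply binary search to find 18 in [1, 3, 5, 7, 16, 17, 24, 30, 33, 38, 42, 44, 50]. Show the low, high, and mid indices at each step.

Binary search for 18 in [1, 3, 5, 7, 16, 17, 24, 30, 33, 38, 42, 44, 50]:

lo=0, hi=12, mid=6, arr[mid]=24 -> 24 > 18, search left half
lo=0, hi=5, mid=2, arr[mid]=5 -> 5 < 18, search right half
lo=3, hi=5, mid=4, arr[mid]=16 -> 16 < 18, search right half
lo=5, hi=5, mid=5, arr[mid]=17 -> 17 < 18, search right half
lo=6 > hi=5, target 18 not found

Binary search determines that 18 is not in the array after 4 comparisons. The search space was exhausted without finding the target.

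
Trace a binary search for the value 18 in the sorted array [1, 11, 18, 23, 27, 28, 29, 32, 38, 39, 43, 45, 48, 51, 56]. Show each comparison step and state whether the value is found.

Binary search for 18 in [1, 11, 18, 23, 27, 28, 29, 32, 38, 39, 43, 45, 48, 51, 56]:

lo=0, hi=14, mid=7, arr[mid]=32 -> 32 > 18, search left half
lo=0, hi=6, mid=3, arr[mid]=23 -> 23 > 18, search left half
lo=0, hi=2, mid=1, arr[mid]=11 -> 11 < 18, search right half
lo=2, hi=2, mid=2, arr[mid]=18 -> Found target at index 2!

Binary search finds 18 at index 2 after 4 comparisons. The search repeatedly halves the search space by comparing with the middle element.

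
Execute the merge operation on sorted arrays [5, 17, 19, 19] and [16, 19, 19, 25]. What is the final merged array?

Merging process:

Compare 5 vs 16: take 5 from left. Merged: [5]
Compare 17 vs 16: take 16 from right. Merged: [5, 16]
Compare 17 vs 19: take 17 from left. Merged: [5, 16, 17]
Compare 19 vs 19: take 19 from left. Merged: [5, 16, 17, 19]
Compare 19 vs 19: take 19 from left. Merged: [5, 16, 17, 19, 19]
Append remaining from right: [19, 19, 25]. Merged: [5, 16, 17, 19, 19, 19, 19, 25]

Final merged array: [5, 16, 17, 19, 19, 19, 19, 25]
Total comparisons: 5

The merged array is [5, 16, 17, 19, 19, 19, 19, 25], requiring 5 comparisons. The merge step runs in O(n) time where n is the total number of elements.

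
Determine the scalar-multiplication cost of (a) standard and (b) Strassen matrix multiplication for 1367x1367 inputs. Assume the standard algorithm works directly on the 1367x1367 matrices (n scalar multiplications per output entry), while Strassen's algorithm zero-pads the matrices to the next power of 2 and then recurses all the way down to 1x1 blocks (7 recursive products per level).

Matrix multiplication for 1367x1367 matrices:

Strassen's algorithm requires power-of-2 dimensions. Pad 1367x1367 to 2048x2048 (next power of 2).

Standard algorithm: 1367^3 = 2554497863 multiplications
Strassen's algorithm: 7^(log2(2048)) = 7^11 = 1977326743 multiplications
Savings: 2554497863 - 1977326743 = 577171120 multiplications

Standard: 2554497863 multiplications (1367^3). Strassen: 1977326743 multiplications (7^11, after padding to 2048x2048). Strassen reduces 8 recursive multiplications to 7 at each level.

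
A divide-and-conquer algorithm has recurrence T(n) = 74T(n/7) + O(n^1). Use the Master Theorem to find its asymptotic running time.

Master Theorem for T(n) = 74T(n/7) + O(n^1):

a = 74, b = 7, c = 1
log_b(a) = log_7(74) = 2.2119

Case 1: c = 1 < log_7(74) = 2.2119
T(n) = O(n^(log_7 74))

For T(n) = 74T(n/7) + O(n^1): log_7(74) = 2.2119. This is Case 1 of the Master Theorem (c < log_b(a), work dominated by leaves), giving O(n^(log_7 74)).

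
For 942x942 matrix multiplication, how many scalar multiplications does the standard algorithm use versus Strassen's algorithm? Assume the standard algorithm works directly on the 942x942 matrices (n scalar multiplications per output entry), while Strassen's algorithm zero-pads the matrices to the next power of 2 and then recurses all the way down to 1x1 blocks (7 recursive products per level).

Matrix multiplication for 942x942 matrices:

Strassen's algorithm requires power-of-2 dimensions. Pad 942x942 to 1024x1024 (next power of 2).

Standard algorithm: 942^3 = 835896888 multiplications
Strassen's algorithm: 7^(log2(1024)) = 7^10 = 282475249 multiplications
Savings: 835896888 - 282475249 = 553421639 multiplications

Standard: 835896888 multiplications (942^3). Strassen: 282475249 multiplications (7^10, after padding to 1024x1024). Strassen reduces 8 recursive multiplications to 7 at each level.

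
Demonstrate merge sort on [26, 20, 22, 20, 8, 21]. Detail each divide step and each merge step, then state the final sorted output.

Merge sort trace:

Split: [26, 20, 22, 20, 8, 21] -> [26, 20, 22] and [20, 8, 21]
  Split: [26, 20, 22] -> [26] and [20, 22]
    Split: [20, 22] -> [20] and [22]
    Merge: [20] + [22] -> [20, 22]
  Merge: [26] + [20, 22] -> [20, 22, 26]
  Split: [20, 8, 21] -> [20] and [8, 21]
    Split: [8, 21] -> [8] and [21]
    Merge: [8] + [21] -> [8, 21]
  Merge: [20] + [8, 21] -> [8, 20, 21]
Merge: [20, 22, 26] + [8, 20, 21] -> [8, 20, 20, 21, 22, 26]

Final sorted array: [8, 20, 20, 21, 22, 26]

The merge sort proceeds by recursively splitting the array and merging sorted halves.
After all merges, the sorted array is [8, 20, 20, 21, 22, 26].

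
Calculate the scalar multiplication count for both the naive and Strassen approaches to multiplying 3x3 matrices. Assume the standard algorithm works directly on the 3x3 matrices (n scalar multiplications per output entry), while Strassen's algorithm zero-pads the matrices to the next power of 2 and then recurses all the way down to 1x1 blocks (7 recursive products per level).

Matrix multiplication for 3x3 matrices:

Strassen's algorithm requires power-of-2 dimensions. Pad 3x3 to 4x4 (next power of 2).

Standard algorithm: 3^3 = 27 multiplications
Strassen's algorithm: 7^(log2(4)) = 7^2 = 49 multiplications
Difference: 27 - 49 = -22 (Strassen uses MORE here due to padding overhead — for small or just-over-power-of-2 n, padding can outweigh the per-level savings)

Standard: 27 multiplications (3^3). Strassen: 49 multiplications (7^2, after padding to 4x4). Strassen reduces 8 recursive multiplications to 7 at each level.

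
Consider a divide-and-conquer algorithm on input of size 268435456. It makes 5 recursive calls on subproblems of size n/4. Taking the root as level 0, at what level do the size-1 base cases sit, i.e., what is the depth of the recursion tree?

For divide and conquer with division factor 4:

Problem sizes at each level:
Level 0: 268435456
Level 1: 67108864
Level 2: 16777216
Level 3: 4194304
Level 4: 1048576
Level 5: 262144
Level 6: 65536
Level 7: 16384
Level 8: 4096
Level 9: 1024
Level 10: 256
Level 11: 64
Level 12: 16
Level 13: 4
Level 14: 1

The root is level 0 and the size-1 base case is level 14 (the tree spans levels 0 through 14, i.e. 15 levels counting the root), so the depth is the number of divisions: log_4(268435456) = 14

The recursion tree depth is log_4(268435456) = 14. At each level, the problem size is divided by 4, so it takes 14 divisions to reduce to a base case of size 1. The algorithm makes 5 recursive calls at each level.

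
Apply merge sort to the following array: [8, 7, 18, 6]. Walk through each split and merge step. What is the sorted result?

Merge sort trace:

Split: [8, 7, 18, 6] -> [8, 7] and [18, 6]
  Split: [8, 7] -> [8] and [7]
  Merge: [8] + [7] -> [7, 8]
  Split: [18, 6] -> [18] and [6]
  Merge: [18] + [6] -> [6, 18]
Merge: [7, 8] + [6, 18] -> [6, 7, 8, 18]

Final sorted array: [6, 7, 8, 18]

The merge sort proceeds by recursively splitting the array and merging sorted halves.
After all merges, the sorted array is [6, 7, 8, 18].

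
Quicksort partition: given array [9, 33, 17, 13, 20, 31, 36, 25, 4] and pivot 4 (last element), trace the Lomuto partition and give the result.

Lomuto partition with pivot = 4:

Initial array: [9, 33, 17, 13, 20, 31, 36, 25, 4]

arr[0]=9 > 4: no swap
arr[1]=33 > 4: no swap
arr[2]=17 > 4: no swap
arr[3]=13 > 4: no swap
arr[4]=20 > 4: no swap
arr[5]=31 > 4: no swap
arr[6]=36 > 4: no swap
arr[7]=25 > 4: no swap

Place pivot at position 0: [4, 33, 17, 13, 20, 31, 36, 25, 9]
Pivot position: 0

After partitioning with pivot 4, the array becomes [4, 33, 17, 13, 20, 31, 36, 25, 9]. The pivot is placed at index 0. All elements to the left of the pivot are <= 4, and all elements to the right are > 4.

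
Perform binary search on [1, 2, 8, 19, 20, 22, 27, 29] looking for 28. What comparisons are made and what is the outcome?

Binary search for 28 in [1, 2, 8, 19, 20, 22, 27, 29]:

lo=0, hi=7, mid=3, arr[mid]=19 -> 19 < 28, search right half
lo=4, hi=7, mid=5, arr[mid]=22 -> 22 < 28, search right half
lo=6, hi=7, mid=6, arr[mid]=27 -> 27 < 28, search right half
lo=7, hi=7, mid=7, arr[mid]=29 -> 29 > 28, search left half
lo=7 > hi=6, target 28 not found

Binary search determines that 28 is not in the array after 4 comparisons. The search space was exhausted without finding the target.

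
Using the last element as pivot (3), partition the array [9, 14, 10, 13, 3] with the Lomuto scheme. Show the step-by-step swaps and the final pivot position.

Lomuto partition with pivot = 3:

Initial array: [9, 14, 10, 13, 3]

arr[0]=9 > 3: no swap
arr[1]=14 > 3: no swap
arr[2]=10 > 3: no swap
arr[3]=13 > 3: no swap

Place pivot at position 0: [3, 14, 10, 13, 9]
Pivot position: 0

After partitioning with pivot 3, the array becomes [3, 14, 10, 13, 9]. The pivot is placed at index 0. All elements to the left of the pivot are <= 3, and all elements to the right are > 3.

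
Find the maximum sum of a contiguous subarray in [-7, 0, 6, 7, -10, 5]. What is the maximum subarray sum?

Using Kadane's algorithm on [-7, 0, 6, 7, -10, 5]:

Scanning through the array:
Position 1 (value 0): max_ending_here = 0, max_so_far = 0
Position 2 (value 6): max_ending_here = 6, max_so_far = 6
Position 3 (value 7): max_ending_here = 13, max_so_far = 13
Position 4 (value -10): max_ending_here = 3, max_so_far = 13
Position 5 (value 5): max_ending_here = 8, max_so_far = 13

Maximum subarray: [0, 6, 7]
Maximum sum: 13

The maximum subarray is [0, 6, 7] with sum 13. This subarray runs from index 1 to index 3.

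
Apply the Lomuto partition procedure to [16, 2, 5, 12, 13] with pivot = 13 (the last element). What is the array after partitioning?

Lomuto partition with pivot = 13:

Initial array: [16, 2, 5, 12, 13]

arr[0]=16 > 13: no swap
arr[1]=2 <= 13: swap with position 0, array becomes [2, 16, 5, 12, 13]
arr[2]=5 <= 13: swap with position 1, array becomes [2, 5, 16, 12, 13]
arr[3]=12 <= 13: swap with position 2, array becomes [2, 5, 12, 16, 13]

Place pivot at position 3: [2, 5, 12, 13, 16]
Pivot position: 3

After partitioning with pivot 13, the array becomes [2, 5, 12, 13, 16]. The pivot is placed at index 3. All elements to the left of the pivot are <= 13, and all elements to the right are > 13.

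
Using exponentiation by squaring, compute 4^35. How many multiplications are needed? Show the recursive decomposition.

Computing 4^35 by squaring (build up from 4^1; each line after the first costs one multiplication):

4^1 = 4
4^2 = (4^1)^2 = 4^2 = 16
4^4 = (4^2)^2 = 16^2 = 256
4^8 = (4^4)^2 = 256^2 = 65536
4^16 = (4^8)^2 = 65536^2 = 4294967296
4^17 = 4 * 4^16 = 4 * 4294967296 = 17179869184
4^34 = (4^17)^2 = 17179869184^2 = 295147905179352825856
4^35 = 4 * 4^34 = 4 * 295147905179352825856 = 1180591620717411303424

Result: 1180591620717411303424
Multiplications needed: 7 (7 lines after 4^1)

4^35 = 1180591620717411303424. Using exponentiation by squaring, this requires 7 multiplications. The key idea: if the exponent is even, square the half-power; if odd, multiply by the base once.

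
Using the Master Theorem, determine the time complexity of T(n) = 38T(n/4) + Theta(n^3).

Master Theorem for T(n) = 38T(n/4) + O(n^3):

a = 38, b = 4, c = 3
log_b(a) = log_4(38) = 2.6240

Case 3: c = 3 > log_4(38) = 2.6240
T(n) = O(n^3) = O(n^3)

For T(n) = 38T(n/4) + O(n^3): log_4(38) = 2.6240. This is Case 3 of the Master Theorem (c > log_b(a), work dominated by root), giving O(n^3).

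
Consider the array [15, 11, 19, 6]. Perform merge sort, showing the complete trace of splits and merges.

Merge sort trace:

Split: [15, 11, 19, 6] -> [15, 11] and [19, 6]
  Split: [15, 11] -> [15] and [11]
  Merge: [15] + [11] -> [11, 15]
  Split: [19, 6] -> [19] and [6]
  Merge: [19] + [6] -> [6, 19]
Merge: [11, 15] + [6, 19] -> [6, 11, 15, 19]

Final sorted array: [6, 11, 15, 19]

The merge sort proceeds by recursively splitting the array and merging sorted halves.
After all merges, the sorted array is [6, 11, 15, 19].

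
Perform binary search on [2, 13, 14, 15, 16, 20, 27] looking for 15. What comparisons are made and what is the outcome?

Binary search for 15 in [2, 13, 14, 15, 16, 20, 27]:

lo=0, hi=6, mid=3, arr[mid]=15 -> Found target at index 3!

Binary search finds 15 at index 3 after 1 comparisons. The search repeatedly halves the search space by comparing with the middle element.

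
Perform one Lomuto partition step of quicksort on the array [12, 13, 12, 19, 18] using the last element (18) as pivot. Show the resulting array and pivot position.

Lomuto partition with pivot = 18:

Initial array: [12, 13, 12, 19, 18]

arr[0]=12 <= 18: swap with position 0, array becomes [12, 13, 12, 19, 18]
arr[1]=13 <= 18: swap with position 1, array becomes [12, 13, 12, 19, 18]
arr[2]=12 <= 18: swap with position 2, array becomes [12, 13, 12, 19, 18]
arr[3]=19 > 18: no swap

Place pivot at position 3: [12, 13, 12, 18, 19]
Pivot position: 3

After partitioning with pivot 18, the array becomes [12, 13, 12, 18, 19]. The pivot is placed at index 3. All elements to the left of the pivot are <= 18, and all elements to the right are > 18.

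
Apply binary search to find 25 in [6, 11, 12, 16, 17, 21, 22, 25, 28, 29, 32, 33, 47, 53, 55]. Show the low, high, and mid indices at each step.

Binary search for 25 in [6, 11, 12, 16, 17, 21, 22, 25, 28, 29, 32, 33, 47, 53, 55]:

lo=0, hi=14, mid=7, arr[mid]=25 -> Found target at index 7!

Binary search finds 25 at index 7 after 1 comparisons. The search repeatedly halves the search space by comparing with the middle element.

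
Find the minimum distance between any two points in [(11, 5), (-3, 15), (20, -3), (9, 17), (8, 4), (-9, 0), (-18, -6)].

Computing all pairwise distances among 7 points:

d((11, 5), (-3, 15)) = 17.2047
d((11, 5), (20, -3)) = 12.0416
d((11, 5), (9, 17)) = 12.1655
d((11, 5), (8, 4)) = 3.1623 <-- minimum
d((11, 5), (-9, 0)) = 20.6155
d((11, 5), (-18, -6)) = 31.0161
d((-3, 15), (20, -3)) = 29.2062
d((-3, 15), (9, 17)) = 12.1655
d((-3, 15), (8, 4)) = 15.5563
d((-3, 15), (-9, 0)) = 16.1555
d((-3, 15), (-18, -6)) = 25.807
d((20, -3), (9, 17)) = 22.8254
d((20, -3), (8, 4)) = 13.8924
d((20, -3), (-9, 0)) = 29.1548
d((20, -3), (-18, -6)) = 38.1182
d((9, 17), (8, 4)) = 13.0384
d((9, 17), (-9, 0)) = 24.7588
d((9, 17), (-18, -6)) = 35.4683
d((8, 4), (-9, 0)) = 17.4642
d((8, 4), (-18, -6)) = 27.8568
d((-9, 0), (-18, -6)) = 10.8167

Closest pair: (11, 5) and (8, 4) with distance 3.1623

The closest pair is (11, 5) and (8, 4) with Euclidean distance 3.1623. For 7 points, brute-force pairwise comparison is shown above. For large n, the divide-and-conquer algorithm (sort by x, recurse on halves, check the dividing strip) achieves O(n log n).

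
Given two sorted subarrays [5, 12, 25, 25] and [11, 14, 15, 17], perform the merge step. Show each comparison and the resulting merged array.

Merging process:

Compare 5 vs 11: take 5 from left. Merged: [5]
Compare 12 vs 11: take 11 from right. Merged: [5, 11]
Compare 12 vs 14: take 12 from left. Merged: [5, 11, 12]
Compare 25 vs 14: take 14 from right. Merged: [5, 11, 12, 14]
Compare 25 vs 15: take 15 from right. Merged: [5, 11, 12, 14, 15]
Compare 25 vs 17: take 17 from right. Merged: [5, 11, 12, 14, 15, 17]
Append remaining from left: [25, 25]. Merged: [5, 11, 12, 14, 15, 17, 25, 25]

Final merged array: [5, 11, 12, 14, 15, 17, 25, 25]
Total comparisons: 6

The merged array is [5, 11, 12, 14, 15, 17, 25, 25], requiring 6 comparisons. The merge step runs in O(n) time where n is the total number of elements.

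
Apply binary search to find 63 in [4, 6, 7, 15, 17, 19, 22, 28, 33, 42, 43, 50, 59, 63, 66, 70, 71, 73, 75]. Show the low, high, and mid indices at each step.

Binary search for 63 in [4, 6, 7, 15, 17, 19, 22, 28, 33, 42, 43, 50, 59, 63, 66, 70, 71, 73, 75]:

lo=0, hi=18, mid=9, arr[mid]=42 -> 42 < 63, search right half
lo=10, hi=18, mid=14, arr[mid]=66 -> 66 > 63, search left half
lo=10, hi=13, mid=11, arr[mid]=50 -> 50 < 63, search right half
lo=12, hi=13, mid=12, arr[mid]=59 -> 59 < 63, search right half
lo=13, hi=13, mid=13, arr[mid]=63 -> Found target at index 13!

Binary search finds 63 at index 13 after 5 comparisons. The search repeatedly halves the search space by comparing with the middle element.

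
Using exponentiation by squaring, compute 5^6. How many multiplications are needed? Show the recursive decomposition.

Computing 5^6 by squaring (build up from 5^1; each line after the first costs one multiplication):

5^1 = 5
5^2 = (5^1)^2 = 5^2 = 25
5^3 = 5 * 5^2 = 5 * 25 = 125
5^6 = (5^3)^2 = 125^2 = 15625

Result: 15625
Multiplications needed: 3 (3 lines after 5^1)

5^6 = 15625. Using exponentiation by squaring, this requires 3 multiplications. The key idea: if the exponent is even, square the half-power; if odd, multiply by the base once.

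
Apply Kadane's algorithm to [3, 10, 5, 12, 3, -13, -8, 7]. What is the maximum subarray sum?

Using Kadane's algorithm on [3, 10, 5, 12, 3, -13, -8, 7]:

Scanning through the array:
Position 1 (value 10): max_ending_here = 13, max_so_far = 13
Position 2 (value 5): max_ending_here = 18, max_so_far = 18
Position 3 (value 12): max_ending_here = 30, max_so_far = 30
Position 4 (value 3): max_ending_here = 33, max_so_far = 33
Position 5 (value -13): max_ending_here = 20, max_so_far = 33
Position 6 (value -8): max_ending_here = 12, max_so_far = 33
Position 7 (value 7): max_ending_here = 19, max_so_far = 33

Maximum subarray: [3, 10, 5, 12, 3]
Maximum sum: 33

The maximum subarray is [3, 10, 5, 12, 3] with sum 33. This subarray runs from index 0 to index 4.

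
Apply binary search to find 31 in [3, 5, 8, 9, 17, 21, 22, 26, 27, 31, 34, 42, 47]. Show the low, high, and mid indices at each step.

Binary search for 31 in [3, 5, 8, 9, 17, 21, 22, 26, 27, 31, 34, 42, 47]:

lo=0, hi=12, mid=6, arr[mid]=22 -> 22 < 31, search right half
lo=7, hi=12, mid=9, arr[mid]=31 -> Found target at index 9!

Binary search finds 31 at index 9 after 2 comparisons. The search repeatedly halves the search space by comparing with the middle element.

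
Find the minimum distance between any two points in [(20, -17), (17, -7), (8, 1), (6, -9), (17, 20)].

Computing all pairwise distances among 5 points:

d((20, -17), (17, -7)) = 10.4403
d((20, -17), (8, 1)) = 21.6333
d((20, -17), (6, -9)) = 16.1245
d((20, -17), (17, 20)) = 37.1214
d((17, -7), (8, 1)) = 12.0416
d((17, -7), (6, -9)) = 11.1803
d((17, -7), (17, 20)) = 27.0
d((8, 1), (6, -9)) = 10.198 <-- minimum
d((8, 1), (17, 20)) = 21.0238
d((6, -9), (17, 20)) = 31.0161

Closest pair: (8, 1) and (6, -9) with distance 10.198

The closest pair is (8, 1) and (6, -9) with Euclidean distance 10.198. For 5 points, brute-force pairwise comparison is shown above. For large n, the divide-and-conquer algorithm (sort by x, recurse on halves, check the dividing strip) achieves O(n log n).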